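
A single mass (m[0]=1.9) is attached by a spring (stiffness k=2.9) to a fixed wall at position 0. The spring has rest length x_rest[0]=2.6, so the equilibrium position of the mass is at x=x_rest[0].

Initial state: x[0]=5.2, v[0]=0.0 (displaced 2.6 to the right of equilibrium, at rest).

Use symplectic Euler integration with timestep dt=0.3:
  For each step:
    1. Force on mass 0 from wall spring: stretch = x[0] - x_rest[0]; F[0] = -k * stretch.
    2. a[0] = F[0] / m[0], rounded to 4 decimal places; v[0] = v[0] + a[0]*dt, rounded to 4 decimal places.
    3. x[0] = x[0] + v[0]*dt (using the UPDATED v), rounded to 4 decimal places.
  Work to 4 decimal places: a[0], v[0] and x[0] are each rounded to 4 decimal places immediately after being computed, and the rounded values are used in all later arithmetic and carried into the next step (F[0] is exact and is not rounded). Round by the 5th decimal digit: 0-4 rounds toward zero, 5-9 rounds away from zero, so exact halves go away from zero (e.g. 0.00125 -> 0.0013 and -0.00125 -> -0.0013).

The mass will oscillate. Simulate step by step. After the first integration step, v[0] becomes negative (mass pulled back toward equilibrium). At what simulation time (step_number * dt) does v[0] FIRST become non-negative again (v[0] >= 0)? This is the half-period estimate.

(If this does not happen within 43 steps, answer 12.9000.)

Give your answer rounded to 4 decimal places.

Answer: 2.7000

Derivation:
Step 0: x=[5.2000] v=[0.0000]
Step 1: x=[4.8429] v=[-1.1905]
Step 2: x=[4.1777] v=[-2.2175]
Step 3: x=[3.2957] v=[-2.9399]
Step 4: x=[2.3182] v=[-3.2585]
Step 5: x=[1.3794] v=[-3.1295]
Step 6: x=[0.6082] v=[-2.5706]
Step 7: x=[0.1106] v=[-1.6586]
Step 8: x=[-0.0450] v=[-0.5187]
Step 9: x=[0.1627] v=[0.6924]
First v>=0 after going negative at step 9, time=2.7000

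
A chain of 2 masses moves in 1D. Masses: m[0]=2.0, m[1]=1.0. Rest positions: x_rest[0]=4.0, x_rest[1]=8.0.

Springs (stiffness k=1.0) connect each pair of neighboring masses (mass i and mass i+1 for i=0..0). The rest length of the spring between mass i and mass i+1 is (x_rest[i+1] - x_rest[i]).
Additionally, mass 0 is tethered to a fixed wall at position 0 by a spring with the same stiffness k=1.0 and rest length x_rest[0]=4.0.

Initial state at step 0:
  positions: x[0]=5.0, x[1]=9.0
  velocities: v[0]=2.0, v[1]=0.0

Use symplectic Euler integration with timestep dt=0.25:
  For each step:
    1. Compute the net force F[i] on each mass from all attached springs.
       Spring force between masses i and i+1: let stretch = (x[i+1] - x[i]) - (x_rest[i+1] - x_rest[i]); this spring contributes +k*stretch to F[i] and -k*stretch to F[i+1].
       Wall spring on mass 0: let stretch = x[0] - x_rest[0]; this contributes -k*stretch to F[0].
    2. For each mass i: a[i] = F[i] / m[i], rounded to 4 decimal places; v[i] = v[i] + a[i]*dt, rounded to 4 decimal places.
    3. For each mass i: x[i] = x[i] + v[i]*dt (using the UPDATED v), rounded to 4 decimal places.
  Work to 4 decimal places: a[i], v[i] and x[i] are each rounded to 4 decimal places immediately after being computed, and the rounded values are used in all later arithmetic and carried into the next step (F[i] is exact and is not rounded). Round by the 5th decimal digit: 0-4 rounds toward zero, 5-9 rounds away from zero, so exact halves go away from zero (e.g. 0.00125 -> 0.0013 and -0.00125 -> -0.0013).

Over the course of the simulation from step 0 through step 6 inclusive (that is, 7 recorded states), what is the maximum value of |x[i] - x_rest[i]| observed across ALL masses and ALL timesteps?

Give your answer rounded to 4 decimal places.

Answer: 2.5288

Derivation:
Step 0: x=[5.0000 9.0000] v=[2.0000 0.0000]
Step 1: x=[5.4688 9.0000] v=[1.8750 0.0000]
Step 2: x=[5.8770 9.0293] v=[1.6328 0.1172]
Step 3: x=[6.2001 9.1116] v=[1.2922 0.3291]
Step 4: x=[6.4204 9.2619] v=[0.8811 0.6012]
Step 5: x=[6.5288 9.4846] v=[0.4337 0.8908]
Step 6: x=[6.5256 9.7726] v=[-0.0129 1.1519]
Max displacement = 2.5288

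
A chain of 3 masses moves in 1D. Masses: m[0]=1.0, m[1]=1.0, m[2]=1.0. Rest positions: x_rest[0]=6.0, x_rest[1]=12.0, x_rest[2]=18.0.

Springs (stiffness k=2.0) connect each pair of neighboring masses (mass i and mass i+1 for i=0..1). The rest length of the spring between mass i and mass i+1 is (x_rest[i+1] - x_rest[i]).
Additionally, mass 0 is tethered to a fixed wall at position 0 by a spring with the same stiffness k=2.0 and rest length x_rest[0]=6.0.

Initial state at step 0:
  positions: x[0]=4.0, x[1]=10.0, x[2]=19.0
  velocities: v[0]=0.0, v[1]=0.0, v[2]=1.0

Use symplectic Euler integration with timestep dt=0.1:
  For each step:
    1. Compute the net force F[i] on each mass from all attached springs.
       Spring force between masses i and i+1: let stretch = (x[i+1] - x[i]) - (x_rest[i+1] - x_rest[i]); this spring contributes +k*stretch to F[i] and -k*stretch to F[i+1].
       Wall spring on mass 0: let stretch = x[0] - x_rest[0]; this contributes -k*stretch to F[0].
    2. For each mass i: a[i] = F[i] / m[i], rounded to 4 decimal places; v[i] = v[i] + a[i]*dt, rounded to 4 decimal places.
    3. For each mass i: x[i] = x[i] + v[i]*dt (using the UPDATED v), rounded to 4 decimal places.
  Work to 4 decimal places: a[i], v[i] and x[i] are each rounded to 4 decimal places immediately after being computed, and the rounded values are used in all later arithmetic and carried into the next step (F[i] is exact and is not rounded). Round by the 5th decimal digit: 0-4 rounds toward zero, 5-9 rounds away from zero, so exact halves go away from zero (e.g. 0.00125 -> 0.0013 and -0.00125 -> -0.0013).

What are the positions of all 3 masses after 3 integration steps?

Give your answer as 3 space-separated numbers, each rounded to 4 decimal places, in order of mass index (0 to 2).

Answer: 4.2380 10.3540 18.9440

Derivation:
Step 0: x=[4.0000 10.0000 19.0000] v=[0.0000 0.0000 1.0000]
Step 1: x=[4.0400 10.0600 19.0400] v=[0.4000 0.6000 0.4000]
Step 2: x=[4.1196 10.1792 19.0204] v=[0.7960 1.1920 -0.1960]
Step 3: x=[4.2380 10.3540 18.9440] v=[1.1840 1.7483 -0.7642]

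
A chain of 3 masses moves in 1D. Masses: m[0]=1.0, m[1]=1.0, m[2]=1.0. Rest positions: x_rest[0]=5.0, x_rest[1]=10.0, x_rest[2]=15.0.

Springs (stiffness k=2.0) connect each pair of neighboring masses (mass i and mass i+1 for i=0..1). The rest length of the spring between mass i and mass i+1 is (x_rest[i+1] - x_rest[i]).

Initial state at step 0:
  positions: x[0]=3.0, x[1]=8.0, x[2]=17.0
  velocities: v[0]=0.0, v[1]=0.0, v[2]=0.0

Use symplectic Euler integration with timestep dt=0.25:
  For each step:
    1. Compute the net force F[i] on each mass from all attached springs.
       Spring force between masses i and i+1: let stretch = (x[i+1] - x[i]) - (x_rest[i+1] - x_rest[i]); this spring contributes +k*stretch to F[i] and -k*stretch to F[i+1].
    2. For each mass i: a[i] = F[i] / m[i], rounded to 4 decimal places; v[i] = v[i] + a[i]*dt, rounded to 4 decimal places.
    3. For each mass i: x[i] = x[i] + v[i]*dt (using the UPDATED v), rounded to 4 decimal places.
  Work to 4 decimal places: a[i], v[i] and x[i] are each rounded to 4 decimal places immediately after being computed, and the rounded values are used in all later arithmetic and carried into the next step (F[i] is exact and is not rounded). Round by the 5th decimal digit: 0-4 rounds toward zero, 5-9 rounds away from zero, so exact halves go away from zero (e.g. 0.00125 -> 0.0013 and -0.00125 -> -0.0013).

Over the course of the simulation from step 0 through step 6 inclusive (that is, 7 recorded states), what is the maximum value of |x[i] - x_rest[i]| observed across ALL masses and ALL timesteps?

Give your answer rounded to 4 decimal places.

Answer: 2.4693

Derivation:
Step 0: x=[3.0000 8.0000 17.0000] v=[0.0000 0.0000 0.0000]
Step 1: x=[3.0000 8.5000 16.5000] v=[0.0000 2.0000 -2.0000]
Step 2: x=[3.0625 9.3125 15.6250] v=[0.2500 3.2500 -3.5000]
Step 3: x=[3.2813 10.1328 14.5859] v=[0.8750 3.2813 -4.1563]
Step 4: x=[3.7315 10.6533 13.6152] v=[1.8008 2.0821 -3.8829]
Step 5: x=[4.4219 10.6789 12.8992] v=[2.7617 0.1022 -2.8639]
Step 6: x=[5.2695 10.1999 12.5307] v=[3.3902 -1.9162 -1.4741]
Max displacement = 2.4693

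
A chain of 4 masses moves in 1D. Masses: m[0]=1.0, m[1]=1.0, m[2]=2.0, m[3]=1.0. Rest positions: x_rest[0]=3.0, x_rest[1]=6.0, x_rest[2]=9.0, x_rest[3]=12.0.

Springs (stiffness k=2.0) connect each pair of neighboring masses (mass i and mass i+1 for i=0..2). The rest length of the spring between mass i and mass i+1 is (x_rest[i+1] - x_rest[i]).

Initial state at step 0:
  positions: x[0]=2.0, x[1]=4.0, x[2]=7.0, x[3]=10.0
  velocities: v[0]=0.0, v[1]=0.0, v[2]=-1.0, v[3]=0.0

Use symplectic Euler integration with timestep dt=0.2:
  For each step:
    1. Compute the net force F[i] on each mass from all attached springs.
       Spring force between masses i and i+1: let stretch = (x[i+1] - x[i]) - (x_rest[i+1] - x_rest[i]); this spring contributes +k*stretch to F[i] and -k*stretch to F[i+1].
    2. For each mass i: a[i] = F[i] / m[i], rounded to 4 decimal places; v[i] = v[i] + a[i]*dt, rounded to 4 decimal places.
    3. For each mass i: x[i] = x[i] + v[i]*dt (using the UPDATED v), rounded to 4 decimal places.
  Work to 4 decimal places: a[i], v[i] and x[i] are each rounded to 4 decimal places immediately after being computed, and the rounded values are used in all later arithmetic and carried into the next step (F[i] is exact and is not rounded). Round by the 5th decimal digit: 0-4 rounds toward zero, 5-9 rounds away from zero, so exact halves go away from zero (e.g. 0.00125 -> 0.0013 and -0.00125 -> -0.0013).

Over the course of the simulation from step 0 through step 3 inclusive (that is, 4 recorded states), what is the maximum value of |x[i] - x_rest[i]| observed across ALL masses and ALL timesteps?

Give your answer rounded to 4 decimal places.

Answer: 2.5236

Derivation:
Step 0: x=[2.0000 4.0000 7.0000 10.0000] v=[0.0000 0.0000 -1.0000 0.0000]
Step 1: x=[1.9200 4.0800 6.8000 10.0000] v=[-0.4000 0.4000 -1.0000 0.0000]
Step 2: x=[1.7728 4.2048 6.6192 9.9840] v=[-0.7360 0.6240 -0.9040 -0.0800]
Step 3: x=[1.5802 4.3282 6.4764 9.9388] v=[-0.9632 0.6170 -0.7139 -0.2259]
Max displacement = 2.5236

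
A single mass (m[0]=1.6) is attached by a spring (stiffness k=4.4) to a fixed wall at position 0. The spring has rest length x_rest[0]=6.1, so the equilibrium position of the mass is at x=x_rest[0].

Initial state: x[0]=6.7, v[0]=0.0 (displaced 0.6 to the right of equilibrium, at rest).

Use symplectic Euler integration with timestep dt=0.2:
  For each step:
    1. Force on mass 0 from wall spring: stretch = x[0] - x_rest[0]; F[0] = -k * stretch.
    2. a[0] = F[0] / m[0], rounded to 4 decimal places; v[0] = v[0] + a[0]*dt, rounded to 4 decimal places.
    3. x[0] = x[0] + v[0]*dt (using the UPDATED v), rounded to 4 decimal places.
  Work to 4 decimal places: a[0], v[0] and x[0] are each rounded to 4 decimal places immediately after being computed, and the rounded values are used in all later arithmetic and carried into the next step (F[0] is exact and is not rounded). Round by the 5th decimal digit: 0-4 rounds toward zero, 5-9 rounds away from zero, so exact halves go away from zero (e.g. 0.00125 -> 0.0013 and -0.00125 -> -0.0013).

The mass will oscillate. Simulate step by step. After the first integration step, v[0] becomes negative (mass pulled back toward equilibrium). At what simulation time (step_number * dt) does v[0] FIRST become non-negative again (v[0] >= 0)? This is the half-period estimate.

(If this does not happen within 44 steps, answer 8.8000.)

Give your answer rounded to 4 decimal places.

Step 0: x=[6.7000] v=[0.0000]
Step 1: x=[6.6340] v=[-0.3300]
Step 2: x=[6.5093] v=[-0.6237]
Step 3: x=[6.3395] v=[-0.8488]
Step 4: x=[6.1434] v=[-0.9805]
Step 5: x=[5.9425] v=[-1.0044]
Step 6: x=[5.7589] v=[-0.9178]
Step 7: x=[5.6129] v=[-0.7302]
Step 8: x=[5.5204] v=[-0.4623]
Step 9: x=[5.4917] v=[-0.1435]
Step 10: x=[5.5299] v=[0.1911]
First v>=0 after going negative at step 10, time=2.0000

Answer: 2.0000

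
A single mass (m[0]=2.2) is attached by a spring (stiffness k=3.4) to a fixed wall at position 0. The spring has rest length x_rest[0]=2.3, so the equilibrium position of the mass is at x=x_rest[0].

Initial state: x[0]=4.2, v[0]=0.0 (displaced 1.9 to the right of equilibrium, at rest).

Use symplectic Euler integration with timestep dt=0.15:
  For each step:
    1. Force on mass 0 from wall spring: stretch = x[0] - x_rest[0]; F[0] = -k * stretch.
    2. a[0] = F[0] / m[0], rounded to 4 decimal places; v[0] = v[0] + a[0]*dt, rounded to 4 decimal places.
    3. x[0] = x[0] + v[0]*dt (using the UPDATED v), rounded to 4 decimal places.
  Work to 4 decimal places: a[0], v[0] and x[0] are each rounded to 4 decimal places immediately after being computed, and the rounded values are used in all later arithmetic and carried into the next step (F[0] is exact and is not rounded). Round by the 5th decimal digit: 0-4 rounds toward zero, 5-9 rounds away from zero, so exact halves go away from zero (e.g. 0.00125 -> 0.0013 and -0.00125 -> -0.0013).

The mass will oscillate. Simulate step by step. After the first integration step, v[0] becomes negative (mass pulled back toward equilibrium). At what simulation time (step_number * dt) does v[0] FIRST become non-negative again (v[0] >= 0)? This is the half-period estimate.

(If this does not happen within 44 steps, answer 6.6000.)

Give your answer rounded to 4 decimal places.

Step 0: x=[4.2000] v=[0.0000]
Step 1: x=[4.1339] v=[-0.4405]
Step 2: x=[4.0041] v=[-0.8656]
Step 3: x=[3.8150] v=[-1.2606]
Step 4: x=[3.5732] v=[-1.6118]
Step 5: x=[3.2872] v=[-1.9070]
Step 6: x=[2.9668] v=[-2.1359]
Step 7: x=[2.6232] v=[-2.2905]
Step 8: x=[2.2684] v=[-2.3654]
Step 9: x=[1.9147] v=[-2.3581]
Step 10: x=[1.5744] v=[-2.2688]
Step 11: x=[1.2593] v=[-2.1006]
Step 12: x=[0.9804] v=[-1.8593]
Step 13: x=[0.7474] v=[-1.5534]
Step 14: x=[0.5684] v=[-1.1935]
Step 15: x=[0.4496] v=[-0.7921]
Step 16: x=[0.3951] v=[-0.3631]
Step 17: x=[0.4069] v=[0.0785]
First v>=0 after going negative at step 17, time=2.5500

Answer: 2.5500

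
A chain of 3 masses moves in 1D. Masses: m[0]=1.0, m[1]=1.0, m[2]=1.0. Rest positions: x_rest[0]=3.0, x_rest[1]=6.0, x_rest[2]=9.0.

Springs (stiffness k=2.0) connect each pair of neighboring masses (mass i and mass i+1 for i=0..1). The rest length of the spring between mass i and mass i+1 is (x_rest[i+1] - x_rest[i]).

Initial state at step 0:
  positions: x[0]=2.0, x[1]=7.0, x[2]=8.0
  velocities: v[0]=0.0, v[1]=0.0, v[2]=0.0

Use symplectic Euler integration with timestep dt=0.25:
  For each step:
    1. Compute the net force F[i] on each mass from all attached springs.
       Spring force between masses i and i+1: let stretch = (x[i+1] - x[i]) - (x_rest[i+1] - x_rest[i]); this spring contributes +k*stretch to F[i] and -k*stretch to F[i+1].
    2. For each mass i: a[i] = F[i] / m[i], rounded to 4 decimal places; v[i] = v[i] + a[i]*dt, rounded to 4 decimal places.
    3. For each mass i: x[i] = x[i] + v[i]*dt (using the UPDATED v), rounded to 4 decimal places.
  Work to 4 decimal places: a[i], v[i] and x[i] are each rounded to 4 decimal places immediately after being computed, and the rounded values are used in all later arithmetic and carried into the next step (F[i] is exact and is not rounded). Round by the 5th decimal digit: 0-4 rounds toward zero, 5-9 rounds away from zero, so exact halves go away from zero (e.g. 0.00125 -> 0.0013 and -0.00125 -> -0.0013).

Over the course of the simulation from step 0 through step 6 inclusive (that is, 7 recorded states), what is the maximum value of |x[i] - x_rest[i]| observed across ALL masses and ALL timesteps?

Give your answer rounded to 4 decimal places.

Step 0: x=[2.0000 7.0000 8.0000] v=[0.0000 0.0000 0.0000]
Step 1: x=[2.2500 6.5000 8.2500] v=[1.0000 -2.0000 1.0000]
Step 2: x=[2.6563 5.6875 8.6563] v=[1.6250 -3.2500 1.6250]
Step 3: x=[3.0665 4.8672 9.0665] v=[1.6406 -3.2812 1.6406]
Step 4: x=[3.3268 4.3467 9.3268] v=[1.0410 -2.0819 1.0410]
Step 5: x=[3.3396 4.3213 9.3396] v=[0.0510 -0.1018 0.0510]
Step 6: x=[3.1001 4.8004 9.1001] v=[-0.9582 1.9165 -0.9582]
Max displacement = 1.6787

Answer: 1.6787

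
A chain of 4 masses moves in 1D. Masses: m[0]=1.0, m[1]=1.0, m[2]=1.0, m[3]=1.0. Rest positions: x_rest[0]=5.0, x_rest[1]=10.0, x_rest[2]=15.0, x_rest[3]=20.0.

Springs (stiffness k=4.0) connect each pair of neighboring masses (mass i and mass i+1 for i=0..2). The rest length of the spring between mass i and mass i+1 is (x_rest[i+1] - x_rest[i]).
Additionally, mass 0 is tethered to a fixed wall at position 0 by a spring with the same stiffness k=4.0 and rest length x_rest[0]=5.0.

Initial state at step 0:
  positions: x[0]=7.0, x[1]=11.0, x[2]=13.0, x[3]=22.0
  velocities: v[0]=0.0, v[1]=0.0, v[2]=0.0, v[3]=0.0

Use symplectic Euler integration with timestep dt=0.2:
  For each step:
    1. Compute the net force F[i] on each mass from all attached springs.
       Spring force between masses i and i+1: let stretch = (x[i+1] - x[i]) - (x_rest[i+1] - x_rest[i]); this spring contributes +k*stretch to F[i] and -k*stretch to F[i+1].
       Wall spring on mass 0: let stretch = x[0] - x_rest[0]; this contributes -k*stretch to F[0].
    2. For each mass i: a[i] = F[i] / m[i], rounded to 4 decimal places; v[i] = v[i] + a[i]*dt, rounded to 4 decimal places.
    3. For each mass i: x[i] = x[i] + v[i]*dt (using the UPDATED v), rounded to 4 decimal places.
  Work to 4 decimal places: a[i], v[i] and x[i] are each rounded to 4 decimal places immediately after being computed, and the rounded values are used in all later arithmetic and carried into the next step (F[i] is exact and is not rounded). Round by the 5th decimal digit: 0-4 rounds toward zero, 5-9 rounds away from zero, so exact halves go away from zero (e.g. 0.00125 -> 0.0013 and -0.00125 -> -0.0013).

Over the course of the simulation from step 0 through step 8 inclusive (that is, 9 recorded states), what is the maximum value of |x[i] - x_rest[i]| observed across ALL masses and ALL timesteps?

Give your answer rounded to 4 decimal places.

Answer: 3.0930

Derivation:
Step 0: x=[7.0000 11.0000 13.0000 22.0000] v=[0.0000 0.0000 0.0000 0.0000]
Step 1: x=[6.5200 10.6800 14.1200 21.3600] v=[-2.4000 -1.6000 5.6000 -3.2000]
Step 2: x=[5.6624 10.2448 15.8480 20.3616] v=[-4.2880 -2.1760 8.6400 -4.9920]
Step 3: x=[4.6320 9.9729 17.4017 19.4410] v=[-5.1520 -1.3594 7.7683 -4.6029]
Step 4: x=[3.7150 10.0351 18.0930 18.9941] v=[-4.5849 0.3109 3.4567 -2.2343]
Step 5: x=[3.2148 10.3753 17.6393 19.2031] v=[-2.5008 1.7011 -2.2687 1.0448]
Step 6: x=[3.3460 10.7321 16.2735 19.9619] v=[0.6558 1.7839 -6.8289 3.7938]
Step 7: x=[4.1236 10.7937 14.6112 20.9305] v=[3.8879 0.3081 -8.3113 4.8431]
Step 8: x=[5.3086 10.3989 13.3492 21.6880] v=[5.9251 -1.9740 -6.3099 3.7877]
Max displacement = 3.0930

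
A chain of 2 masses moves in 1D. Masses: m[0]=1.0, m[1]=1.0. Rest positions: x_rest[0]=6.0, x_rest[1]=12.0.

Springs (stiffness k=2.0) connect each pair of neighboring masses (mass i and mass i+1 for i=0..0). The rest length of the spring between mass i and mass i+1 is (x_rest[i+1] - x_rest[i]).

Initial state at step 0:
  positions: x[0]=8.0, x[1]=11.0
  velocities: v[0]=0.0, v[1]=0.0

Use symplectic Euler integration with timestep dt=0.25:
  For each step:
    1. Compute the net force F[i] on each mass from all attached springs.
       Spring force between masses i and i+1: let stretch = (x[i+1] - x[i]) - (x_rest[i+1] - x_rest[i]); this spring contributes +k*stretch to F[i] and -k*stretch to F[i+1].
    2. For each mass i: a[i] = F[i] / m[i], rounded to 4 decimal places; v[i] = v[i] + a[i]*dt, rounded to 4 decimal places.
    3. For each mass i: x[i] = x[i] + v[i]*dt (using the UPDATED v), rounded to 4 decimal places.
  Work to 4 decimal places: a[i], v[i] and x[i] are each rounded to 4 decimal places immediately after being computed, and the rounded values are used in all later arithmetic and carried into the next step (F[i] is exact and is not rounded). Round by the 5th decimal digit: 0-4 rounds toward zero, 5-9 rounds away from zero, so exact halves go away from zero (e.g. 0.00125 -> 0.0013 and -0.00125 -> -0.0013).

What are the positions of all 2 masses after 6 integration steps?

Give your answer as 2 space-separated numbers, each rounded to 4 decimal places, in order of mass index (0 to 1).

Step 0: x=[8.0000 11.0000] v=[0.0000 0.0000]
Step 1: x=[7.6250 11.3750] v=[-1.5000 1.5000]
Step 2: x=[6.9688 12.0313] v=[-2.6250 2.6250]
Step 3: x=[6.1954 12.8048] v=[-3.0938 3.0938]
Step 4: x=[5.4981 13.5021] v=[-2.7891 2.7891]
Step 5: x=[5.0513 13.9489] v=[-1.7871 1.7871]
Step 6: x=[4.9667 14.0335] v=[-0.3383 0.3383]

Answer: 4.9667 14.0335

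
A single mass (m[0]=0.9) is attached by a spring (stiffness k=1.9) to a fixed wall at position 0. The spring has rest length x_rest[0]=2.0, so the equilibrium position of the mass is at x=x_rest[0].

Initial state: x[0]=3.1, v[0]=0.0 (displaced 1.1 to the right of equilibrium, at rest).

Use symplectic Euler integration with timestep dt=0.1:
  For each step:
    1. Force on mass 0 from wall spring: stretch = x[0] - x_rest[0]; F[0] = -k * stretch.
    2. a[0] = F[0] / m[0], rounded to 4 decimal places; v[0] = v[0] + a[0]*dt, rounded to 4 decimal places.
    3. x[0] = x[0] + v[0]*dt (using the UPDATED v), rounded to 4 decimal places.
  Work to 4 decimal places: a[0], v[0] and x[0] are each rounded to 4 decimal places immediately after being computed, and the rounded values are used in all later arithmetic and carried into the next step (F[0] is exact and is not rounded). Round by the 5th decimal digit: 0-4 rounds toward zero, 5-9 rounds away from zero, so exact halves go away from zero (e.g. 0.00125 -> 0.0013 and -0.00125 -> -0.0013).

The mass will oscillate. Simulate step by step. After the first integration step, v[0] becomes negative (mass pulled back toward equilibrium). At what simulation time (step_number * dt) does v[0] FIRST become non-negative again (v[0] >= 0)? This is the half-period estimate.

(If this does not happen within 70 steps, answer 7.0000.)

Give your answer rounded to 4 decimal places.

Answer: 2.2000

Derivation:
Step 0: x=[3.1000] v=[0.0000]
Step 1: x=[3.0768] v=[-0.2322]
Step 2: x=[3.0309] v=[-0.4595]
Step 3: x=[2.9632] v=[-0.6771]
Step 4: x=[2.8752] v=[-0.8804]
Step 5: x=[2.7687] v=[-1.0652]
Step 6: x=[2.6460] v=[-1.2275]
Step 7: x=[2.5096] v=[-1.3639]
Step 8: x=[2.3625] v=[-1.4715]
Step 9: x=[2.2077] v=[-1.5480]
Step 10: x=[2.0485] v=[-1.5919]
Step 11: x=[1.8883] v=[-1.6021]
Step 12: x=[1.7305] v=[-1.5785]
Step 13: x=[1.5783] v=[-1.5216]
Step 14: x=[1.4350] v=[-1.4326]
Step 15: x=[1.3037] v=[-1.3133]
Step 16: x=[1.1871] v=[-1.1663]
Step 17: x=[1.0876] v=[-0.9947]
Step 18: x=[1.0074] v=[-0.8021]
Step 19: x=[0.9481] v=[-0.5926]
Step 20: x=[0.9111] v=[-0.3705]
Step 21: x=[0.8970] v=[-0.1406]
Step 22: x=[0.9062] v=[0.0923]
First v>=0 after going negative at step 22, time=2.2000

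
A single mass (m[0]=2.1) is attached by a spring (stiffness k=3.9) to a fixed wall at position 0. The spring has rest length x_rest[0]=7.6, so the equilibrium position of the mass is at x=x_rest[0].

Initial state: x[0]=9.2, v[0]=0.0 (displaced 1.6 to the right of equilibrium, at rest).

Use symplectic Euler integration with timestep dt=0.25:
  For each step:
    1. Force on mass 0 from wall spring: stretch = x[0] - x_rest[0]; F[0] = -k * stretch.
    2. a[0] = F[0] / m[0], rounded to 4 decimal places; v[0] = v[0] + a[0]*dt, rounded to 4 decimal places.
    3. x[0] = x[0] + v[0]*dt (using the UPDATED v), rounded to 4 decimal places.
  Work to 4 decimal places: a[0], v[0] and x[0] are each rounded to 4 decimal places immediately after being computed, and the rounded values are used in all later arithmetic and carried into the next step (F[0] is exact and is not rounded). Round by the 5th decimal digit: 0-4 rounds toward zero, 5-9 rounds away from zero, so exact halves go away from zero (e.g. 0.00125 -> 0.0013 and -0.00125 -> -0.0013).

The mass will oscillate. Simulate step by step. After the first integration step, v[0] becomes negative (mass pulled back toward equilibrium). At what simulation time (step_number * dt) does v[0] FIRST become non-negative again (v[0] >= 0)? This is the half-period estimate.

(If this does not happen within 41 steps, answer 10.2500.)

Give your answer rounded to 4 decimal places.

Answer: 2.5000

Derivation:
Step 0: x=[9.2000] v=[0.0000]
Step 1: x=[9.0143] v=[-0.7429]
Step 2: x=[8.6644] v=[-1.3996]
Step 3: x=[8.1910] v=[-1.8938]
Step 4: x=[7.6490] v=[-2.1682]
Step 5: x=[7.1013] v=[-2.1910]
Step 6: x=[6.6114] v=[-1.9595]
Step 7: x=[6.2363] v=[-1.5005]
Step 8: x=[6.0195] v=[-0.8674]
Step 9: x=[5.9861] v=[-0.1336]
Step 10: x=[6.1400] v=[0.6157]
First v>=0 after going negative at step 10, time=2.5000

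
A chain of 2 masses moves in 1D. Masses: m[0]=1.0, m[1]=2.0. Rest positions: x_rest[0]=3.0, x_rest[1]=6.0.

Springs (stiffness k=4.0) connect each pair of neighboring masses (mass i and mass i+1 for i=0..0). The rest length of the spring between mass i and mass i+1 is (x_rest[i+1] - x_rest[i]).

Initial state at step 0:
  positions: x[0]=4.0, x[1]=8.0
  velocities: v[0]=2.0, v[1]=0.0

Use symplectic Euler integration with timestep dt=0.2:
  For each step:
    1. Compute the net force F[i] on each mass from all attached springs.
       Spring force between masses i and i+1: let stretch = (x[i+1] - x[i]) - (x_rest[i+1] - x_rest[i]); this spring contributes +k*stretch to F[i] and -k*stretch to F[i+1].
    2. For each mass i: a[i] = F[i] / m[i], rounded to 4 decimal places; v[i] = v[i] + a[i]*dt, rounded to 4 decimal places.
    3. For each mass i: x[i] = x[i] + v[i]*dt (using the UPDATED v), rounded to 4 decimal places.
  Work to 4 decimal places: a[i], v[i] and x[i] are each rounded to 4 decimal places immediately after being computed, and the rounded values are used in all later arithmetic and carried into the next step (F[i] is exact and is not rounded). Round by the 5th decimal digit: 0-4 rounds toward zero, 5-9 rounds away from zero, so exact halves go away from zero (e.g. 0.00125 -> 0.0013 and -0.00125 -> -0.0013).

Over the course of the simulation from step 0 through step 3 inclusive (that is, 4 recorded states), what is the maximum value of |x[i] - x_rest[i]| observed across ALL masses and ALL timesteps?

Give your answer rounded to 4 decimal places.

Step 0: x=[4.0000 8.0000] v=[2.0000 0.0000]
Step 1: x=[4.5600 7.9200] v=[2.8000 -0.4000]
Step 2: x=[5.1776 7.8112] v=[3.0880 -0.5440]
Step 3: x=[5.7366 7.7317] v=[2.7949 -0.3974]
Max displacement = 2.7366

Answer: 2.7366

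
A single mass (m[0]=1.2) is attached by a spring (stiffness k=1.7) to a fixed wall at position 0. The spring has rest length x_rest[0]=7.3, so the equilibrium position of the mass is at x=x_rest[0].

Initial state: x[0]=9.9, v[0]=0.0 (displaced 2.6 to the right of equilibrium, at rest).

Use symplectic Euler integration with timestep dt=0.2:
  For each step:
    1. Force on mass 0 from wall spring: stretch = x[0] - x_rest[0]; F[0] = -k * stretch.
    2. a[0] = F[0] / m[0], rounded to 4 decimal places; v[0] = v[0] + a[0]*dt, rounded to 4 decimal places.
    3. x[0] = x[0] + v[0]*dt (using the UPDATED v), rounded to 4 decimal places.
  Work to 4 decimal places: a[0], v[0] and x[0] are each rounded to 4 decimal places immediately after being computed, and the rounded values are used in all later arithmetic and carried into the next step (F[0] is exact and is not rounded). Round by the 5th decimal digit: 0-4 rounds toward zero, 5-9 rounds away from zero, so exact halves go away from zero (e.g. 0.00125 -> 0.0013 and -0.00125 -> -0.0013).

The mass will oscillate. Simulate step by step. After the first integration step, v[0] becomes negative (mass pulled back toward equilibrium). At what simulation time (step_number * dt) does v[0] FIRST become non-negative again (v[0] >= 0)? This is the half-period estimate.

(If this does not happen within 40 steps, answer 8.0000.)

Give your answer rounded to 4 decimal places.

Step 0: x=[9.9000] v=[0.0000]
Step 1: x=[9.7527] v=[-0.7367]
Step 2: x=[9.4664] v=[-1.4316]
Step 3: x=[9.0573] v=[-2.0454]
Step 4: x=[8.5486] v=[-2.5433]
Step 5: x=[7.9692] v=[-2.8971]
Step 6: x=[7.3519] v=[-3.0867]
Step 7: x=[6.7316] v=[-3.1014]
Step 8: x=[6.1435] v=[-2.9404]
Step 9: x=[5.6210] v=[-2.6127]
Step 10: x=[5.1936] v=[-2.1370]
Step 11: x=[4.8856] v=[-1.5402]
Step 12: x=[4.7144] v=[-0.8561]
Step 13: x=[4.6897] v=[-0.1235]
Step 14: x=[4.8129] v=[0.6161]
First v>=0 after going negative at step 14, time=2.8000

Answer: 2.8000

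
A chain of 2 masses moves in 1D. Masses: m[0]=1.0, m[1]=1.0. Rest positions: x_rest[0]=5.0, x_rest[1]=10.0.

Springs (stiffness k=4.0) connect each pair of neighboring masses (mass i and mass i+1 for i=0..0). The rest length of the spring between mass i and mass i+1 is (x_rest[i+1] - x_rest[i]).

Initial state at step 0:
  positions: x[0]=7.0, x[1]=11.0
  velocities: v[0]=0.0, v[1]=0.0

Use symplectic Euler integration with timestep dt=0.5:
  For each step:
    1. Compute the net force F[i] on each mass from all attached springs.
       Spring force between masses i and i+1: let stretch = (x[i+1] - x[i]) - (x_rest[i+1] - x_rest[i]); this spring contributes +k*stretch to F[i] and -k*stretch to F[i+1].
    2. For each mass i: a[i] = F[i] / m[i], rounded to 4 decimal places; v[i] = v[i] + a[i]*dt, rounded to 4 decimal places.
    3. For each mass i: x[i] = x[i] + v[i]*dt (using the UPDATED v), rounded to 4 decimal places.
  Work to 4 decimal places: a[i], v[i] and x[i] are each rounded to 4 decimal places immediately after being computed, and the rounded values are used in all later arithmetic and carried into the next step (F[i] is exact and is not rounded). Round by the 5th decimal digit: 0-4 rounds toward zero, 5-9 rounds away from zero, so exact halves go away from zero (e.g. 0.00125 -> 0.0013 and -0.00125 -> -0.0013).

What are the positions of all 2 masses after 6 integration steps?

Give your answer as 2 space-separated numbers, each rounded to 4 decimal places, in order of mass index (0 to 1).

Answer: 6.0000 12.0000

Derivation:
Step 0: x=[7.0000 11.0000] v=[0.0000 0.0000]
Step 1: x=[6.0000 12.0000] v=[-2.0000 2.0000]
Step 2: x=[6.0000 12.0000] v=[0.0000 0.0000]
Step 3: x=[7.0000 11.0000] v=[2.0000 -2.0000]
Step 4: x=[7.0000 11.0000] v=[0.0000 0.0000]
Step 5: x=[6.0000 12.0000] v=[-2.0000 2.0000]
Step 6: x=[6.0000 12.0000] v=[0.0000 0.0000]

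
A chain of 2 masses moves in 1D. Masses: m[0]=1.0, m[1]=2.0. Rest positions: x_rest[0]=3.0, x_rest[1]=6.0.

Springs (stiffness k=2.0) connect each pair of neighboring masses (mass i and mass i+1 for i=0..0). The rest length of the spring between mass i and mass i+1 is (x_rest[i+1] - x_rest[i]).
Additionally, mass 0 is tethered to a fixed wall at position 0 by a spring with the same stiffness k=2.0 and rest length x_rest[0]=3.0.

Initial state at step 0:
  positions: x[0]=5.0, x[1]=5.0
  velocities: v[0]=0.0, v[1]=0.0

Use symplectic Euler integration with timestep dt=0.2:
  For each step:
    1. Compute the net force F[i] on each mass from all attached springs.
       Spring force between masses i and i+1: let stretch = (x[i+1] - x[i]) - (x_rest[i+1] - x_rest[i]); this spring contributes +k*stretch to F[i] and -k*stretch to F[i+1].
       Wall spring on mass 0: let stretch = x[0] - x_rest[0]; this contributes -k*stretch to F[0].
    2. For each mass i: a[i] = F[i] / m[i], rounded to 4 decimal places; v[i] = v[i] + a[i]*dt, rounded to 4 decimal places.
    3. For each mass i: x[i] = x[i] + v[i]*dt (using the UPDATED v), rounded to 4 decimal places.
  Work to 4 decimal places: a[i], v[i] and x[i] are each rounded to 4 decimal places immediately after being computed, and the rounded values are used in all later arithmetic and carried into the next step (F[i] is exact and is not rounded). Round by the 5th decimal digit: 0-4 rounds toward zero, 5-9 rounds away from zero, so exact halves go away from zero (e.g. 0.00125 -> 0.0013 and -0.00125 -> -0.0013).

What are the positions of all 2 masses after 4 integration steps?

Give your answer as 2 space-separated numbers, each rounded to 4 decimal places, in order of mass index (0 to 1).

Answer: 2.0124 5.9138

Derivation:
Step 0: x=[5.0000 5.0000] v=[0.0000 0.0000]
Step 1: x=[4.6000 5.1200] v=[-2.0000 0.6000]
Step 2: x=[3.8736 5.3392] v=[-3.6320 1.0960]
Step 3: x=[2.9546 5.6198] v=[-4.5952 1.4029]
Step 4: x=[2.0124 5.9138] v=[-4.7110 1.4699]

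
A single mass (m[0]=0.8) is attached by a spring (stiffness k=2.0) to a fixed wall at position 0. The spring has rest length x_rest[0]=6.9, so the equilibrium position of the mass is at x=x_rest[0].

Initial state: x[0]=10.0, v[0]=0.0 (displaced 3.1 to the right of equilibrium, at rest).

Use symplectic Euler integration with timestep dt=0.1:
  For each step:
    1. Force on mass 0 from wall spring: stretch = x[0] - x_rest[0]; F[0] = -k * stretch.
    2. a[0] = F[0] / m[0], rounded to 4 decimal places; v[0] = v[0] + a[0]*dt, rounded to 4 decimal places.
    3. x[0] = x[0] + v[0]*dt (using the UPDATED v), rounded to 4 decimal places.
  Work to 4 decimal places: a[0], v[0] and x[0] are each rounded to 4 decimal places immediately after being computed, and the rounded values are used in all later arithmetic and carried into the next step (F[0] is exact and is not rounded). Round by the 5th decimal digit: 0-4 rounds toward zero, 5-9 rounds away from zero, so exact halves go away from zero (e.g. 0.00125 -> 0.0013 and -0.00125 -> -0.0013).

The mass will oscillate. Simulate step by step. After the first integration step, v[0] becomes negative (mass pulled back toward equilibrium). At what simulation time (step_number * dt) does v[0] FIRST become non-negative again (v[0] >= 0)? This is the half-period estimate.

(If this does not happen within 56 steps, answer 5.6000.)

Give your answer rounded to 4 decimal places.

Answer: 2.0000

Derivation:
Step 0: x=[10.0000] v=[0.0000]
Step 1: x=[9.9225] v=[-0.7750]
Step 2: x=[9.7694] v=[-1.5306]
Step 3: x=[9.5446] v=[-2.2480]
Step 4: x=[9.2537] v=[-2.9092]
Step 5: x=[8.9039] v=[-3.4976]
Step 6: x=[8.5040] v=[-3.9986]
Step 7: x=[8.0640] v=[-4.3996]
Step 8: x=[7.5949] v=[-4.6906]
Step 9: x=[7.1085] v=[-4.8643]
Step 10: x=[6.6169] v=[-4.9164]
Step 11: x=[6.1323] v=[-4.8456]
Step 12: x=[5.6669] v=[-4.6537]
Step 13: x=[5.2324] v=[-4.3454]
Step 14: x=[4.8396] v=[-3.9285]
Step 15: x=[4.4983] v=[-3.4134]
Step 16: x=[4.2170] v=[-2.8130]
Step 17: x=[4.0028] v=[-2.1423]
Step 18: x=[3.8610] v=[-1.4180]
Step 19: x=[3.7952] v=[-0.6583]
Step 20: x=[3.8070] v=[0.1179]
First v>=0 after going negative at step 20, time=2.0000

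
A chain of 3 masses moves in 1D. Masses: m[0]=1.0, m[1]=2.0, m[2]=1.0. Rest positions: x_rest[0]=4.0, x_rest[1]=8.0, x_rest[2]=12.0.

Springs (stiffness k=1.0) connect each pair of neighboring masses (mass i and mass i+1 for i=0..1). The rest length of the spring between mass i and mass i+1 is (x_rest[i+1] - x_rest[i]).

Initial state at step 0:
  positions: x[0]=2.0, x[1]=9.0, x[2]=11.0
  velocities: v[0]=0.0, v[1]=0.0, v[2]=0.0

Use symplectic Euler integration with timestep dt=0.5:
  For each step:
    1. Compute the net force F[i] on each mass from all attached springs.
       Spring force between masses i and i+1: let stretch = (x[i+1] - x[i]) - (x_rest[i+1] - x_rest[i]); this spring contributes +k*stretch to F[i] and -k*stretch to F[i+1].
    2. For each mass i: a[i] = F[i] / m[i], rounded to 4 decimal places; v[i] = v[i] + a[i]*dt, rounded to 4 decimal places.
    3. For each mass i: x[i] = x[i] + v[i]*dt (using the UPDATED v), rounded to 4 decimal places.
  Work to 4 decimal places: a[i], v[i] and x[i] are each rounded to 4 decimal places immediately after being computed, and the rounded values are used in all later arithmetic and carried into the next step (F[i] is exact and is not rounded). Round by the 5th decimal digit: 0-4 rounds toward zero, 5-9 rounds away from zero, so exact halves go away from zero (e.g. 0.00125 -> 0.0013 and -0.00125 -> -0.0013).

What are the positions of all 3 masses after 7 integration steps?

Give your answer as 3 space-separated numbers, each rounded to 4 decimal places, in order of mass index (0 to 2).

Answer: 3.2926 8.6195 10.4695

Derivation:
Step 0: x=[2.0000 9.0000 11.0000] v=[0.0000 0.0000 0.0000]
Step 1: x=[2.7500 8.3750 11.5000] v=[1.5000 -1.2500 1.0000]
Step 2: x=[3.9063 7.4375 12.2188] v=[2.3125 -1.8750 1.4375]
Step 3: x=[4.9454 6.6563 12.7423] v=[2.0781 -1.5625 1.0469]
Step 4: x=[5.4122 6.4220 12.7443] v=[0.9336 -0.4687 0.0039]
Step 5: x=[5.1315 6.8518 12.1657] v=[-0.5615 0.8595 -1.1573]
Step 6: x=[4.2808 7.7308 11.2586] v=[-1.7014 1.7579 -1.8143]
Step 7: x=[3.2926 8.6195 10.4695] v=[-1.9764 1.7774 -1.5782]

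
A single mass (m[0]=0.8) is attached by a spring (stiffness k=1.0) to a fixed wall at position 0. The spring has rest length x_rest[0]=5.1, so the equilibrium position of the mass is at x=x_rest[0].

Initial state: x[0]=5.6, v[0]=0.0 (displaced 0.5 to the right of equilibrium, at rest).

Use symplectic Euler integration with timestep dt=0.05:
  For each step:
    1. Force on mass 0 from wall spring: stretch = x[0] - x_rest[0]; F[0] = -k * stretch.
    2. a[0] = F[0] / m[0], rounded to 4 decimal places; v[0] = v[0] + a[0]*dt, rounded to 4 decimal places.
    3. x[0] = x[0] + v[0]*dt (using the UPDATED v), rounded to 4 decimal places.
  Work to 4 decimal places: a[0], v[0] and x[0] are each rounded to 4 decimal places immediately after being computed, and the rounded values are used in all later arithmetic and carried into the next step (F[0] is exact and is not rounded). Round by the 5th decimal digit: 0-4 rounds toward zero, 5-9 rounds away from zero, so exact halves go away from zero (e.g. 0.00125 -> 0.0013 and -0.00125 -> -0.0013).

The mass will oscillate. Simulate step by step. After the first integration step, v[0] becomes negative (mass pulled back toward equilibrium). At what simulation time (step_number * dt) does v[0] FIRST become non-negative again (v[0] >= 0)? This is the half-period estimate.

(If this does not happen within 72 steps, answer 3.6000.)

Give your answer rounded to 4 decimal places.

Step 0: x=[5.6000] v=[0.0000]
Step 1: x=[5.5984] v=[-0.0313]
Step 2: x=[5.5953] v=[-0.0625]
Step 3: x=[5.5906] v=[-0.0935]
Step 4: x=[5.5844] v=[-0.1242]
Step 5: x=[5.5767] v=[-0.1545]
Step 6: x=[5.5675] v=[-0.1843]
Step 7: x=[5.5568] v=[-0.2135]
Step 8: x=[5.5447] v=[-0.2421]
Step 9: x=[5.5312] v=[-0.2699]
Step 10: x=[5.5164] v=[-0.2969]
Step 11: x=[5.5003] v=[-0.3229]
Step 12: x=[5.4829] v=[-0.3479]
Step 13: x=[5.4643] v=[-0.3718]
Step 14: x=[5.4446] v=[-0.3946]
Step 15: x=[5.4238] v=[-0.4161]
Step 16: x=[5.4020] v=[-0.4363]
Step 17: x=[5.3792] v=[-0.4552]
Step 18: x=[5.3556] v=[-0.4727]
Step 19: x=[5.3312] v=[-0.4887]
Step 20: x=[5.3060] v=[-0.5032]
Step 21: x=[5.2802] v=[-0.5161]
Step 22: x=[5.2538] v=[-0.5274]
Step 23: x=[5.2270] v=[-0.5370]
Step 24: x=[5.1998] v=[-0.5449]
Step 25: x=[5.1722] v=[-0.5511]
Step 26: x=[5.1444] v=[-0.5556]
Step 27: x=[5.1165] v=[-0.5584]
Step 28: x=[5.0885] v=[-0.5594]
Step 29: x=[5.0606] v=[-0.5587]
Step 30: x=[5.0328] v=[-0.5562]
Step 31: x=[5.0052] v=[-0.5520]
Step 32: x=[4.9779] v=[-0.5461]
Step 33: x=[4.9510] v=[-0.5385]
Step 34: x=[4.9245] v=[-0.5292]
Step 35: x=[4.8986] v=[-0.5182]
Step 36: x=[4.8733] v=[-0.5056]
Step 37: x=[4.8487] v=[-0.4914]
Step 38: x=[4.8249] v=[-0.4757]
Step 39: x=[4.8020] v=[-0.4585]
Step 40: x=[4.7800] v=[-0.4399]
Step 41: x=[4.7590] v=[-0.4199]
Step 42: x=[4.7391] v=[-0.3986]
Step 43: x=[4.7203] v=[-0.3760]
Step 44: x=[4.7027] v=[-0.3523]
Step 45: x=[4.6863] v=[-0.3275]
Step 46: x=[4.6712] v=[-0.3016]
Step 47: x=[4.6575] v=[-0.2748]
Step 48: x=[4.6451] v=[-0.2471]
Step 49: x=[4.6342] v=[-0.2187]
Step 50: x=[4.6247] v=[-0.1896]
Step 51: x=[4.6167] v=[-0.1599]
Step 52: x=[4.6102] v=[-0.1297]
Step 53: x=[4.6052] v=[-0.0991]
Step 54: x=[4.6018] v=[-0.0682]
Step 55: x=[4.5999] v=[-0.0371]
Step 56: x=[4.5996] v=[-0.0058]
Step 57: x=[4.6009] v=[0.0255]
First v>=0 after going negative at step 57, time=2.8500

Answer: 2.8500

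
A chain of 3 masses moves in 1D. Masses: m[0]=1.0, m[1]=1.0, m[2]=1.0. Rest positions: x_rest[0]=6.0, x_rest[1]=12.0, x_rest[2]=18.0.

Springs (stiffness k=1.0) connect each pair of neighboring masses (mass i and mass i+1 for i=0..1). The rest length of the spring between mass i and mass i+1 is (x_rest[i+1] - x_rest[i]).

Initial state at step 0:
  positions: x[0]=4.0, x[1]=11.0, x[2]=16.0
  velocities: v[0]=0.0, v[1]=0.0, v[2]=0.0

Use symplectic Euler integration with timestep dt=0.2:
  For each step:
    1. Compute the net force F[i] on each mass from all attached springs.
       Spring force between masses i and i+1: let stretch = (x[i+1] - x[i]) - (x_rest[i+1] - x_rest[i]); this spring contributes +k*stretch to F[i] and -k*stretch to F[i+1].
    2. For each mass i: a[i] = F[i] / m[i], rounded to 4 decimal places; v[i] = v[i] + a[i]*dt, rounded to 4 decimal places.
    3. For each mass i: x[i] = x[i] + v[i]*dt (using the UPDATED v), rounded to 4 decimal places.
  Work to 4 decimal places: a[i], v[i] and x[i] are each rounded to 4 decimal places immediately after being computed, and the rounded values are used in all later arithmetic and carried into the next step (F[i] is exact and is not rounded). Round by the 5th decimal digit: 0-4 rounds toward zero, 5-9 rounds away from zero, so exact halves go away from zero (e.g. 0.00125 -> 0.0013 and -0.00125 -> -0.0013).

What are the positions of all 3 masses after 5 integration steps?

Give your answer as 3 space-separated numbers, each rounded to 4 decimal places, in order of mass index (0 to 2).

Answer: 4.4475 10.1049 16.4475

Derivation:
Step 0: x=[4.0000 11.0000 16.0000] v=[0.0000 0.0000 0.0000]
Step 1: x=[4.0400 10.9200 16.0400] v=[0.2000 -0.4000 0.2000]
Step 2: x=[4.1152 10.7696 16.1152] v=[0.3760 -0.7520 0.3760]
Step 3: x=[4.2166 10.5668 16.2166] v=[0.5069 -1.0138 0.5069]
Step 4: x=[4.3320 10.3360 16.3320] v=[0.5769 -1.1539 0.5769]
Step 5: x=[4.4475 10.1049 16.4475] v=[0.5777 -1.1555 0.5777]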